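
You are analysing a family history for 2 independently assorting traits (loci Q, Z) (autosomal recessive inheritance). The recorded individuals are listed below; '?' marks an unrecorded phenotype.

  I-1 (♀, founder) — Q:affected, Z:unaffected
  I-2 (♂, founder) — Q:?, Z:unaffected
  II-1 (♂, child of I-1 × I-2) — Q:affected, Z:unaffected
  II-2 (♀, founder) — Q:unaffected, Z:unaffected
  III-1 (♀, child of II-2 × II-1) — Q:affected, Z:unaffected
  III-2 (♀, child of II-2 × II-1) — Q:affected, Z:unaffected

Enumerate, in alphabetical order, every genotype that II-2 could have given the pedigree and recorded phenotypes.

II-2 ∈ {Qq ZZ, Qq Zz}

Q/I-1 aff ·: qq
Q/I-2 ? ·: Qq|qq
Q/II-1 aff I-1×I-2: qq
Q/II-2 un ·: Qq
Q/III-1 aff II-2×II-1: qq
Q/III-2 aff II-2×II-1: qq
⇒ Q over [I-1,I-2,II-1,II-2,III-1,III-2]: 2 consistent
Z/I-1 un ·: ZZ|Zz
Z/I-2 un ·: ZZ|Zz
Z/II-1 un I-1×I-2: ZZ|Zz
Z/II-2 un ·: ZZ|Zz
Z/III-1 un II-2×II-1: ZZ|Zz
Z/III-2 un II-2×II-1: ZZ|Zz
⇒ Z over [I-1,I-2,II-1,II-2,III-1,III-2]: 44 consistent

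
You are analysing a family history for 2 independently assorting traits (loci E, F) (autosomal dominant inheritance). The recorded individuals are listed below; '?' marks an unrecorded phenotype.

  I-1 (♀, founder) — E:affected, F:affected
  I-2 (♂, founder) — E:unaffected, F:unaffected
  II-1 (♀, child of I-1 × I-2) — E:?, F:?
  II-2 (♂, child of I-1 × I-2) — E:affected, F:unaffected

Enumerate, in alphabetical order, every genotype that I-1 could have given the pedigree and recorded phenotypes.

E/I-1 aff ·: Ee|EE
E/I-2 un ·: ee
E/II-1 ? I-1×I-2: ee|Ee
E/II-2 aff I-1×I-2: Ee
⇒ E over [I-1,I-2,II-1,II-2]: 3 consistent
F/I-1 aff ·: Ff
F/I-2 un ·: ff
F/II-1 ? I-1×I-2: ff|Ff
F/II-2 un I-1×I-2: ff
⇒ F over [I-1,I-2,II-1,II-2]: 2 consistent

I-1 ∈ {EE Ff, Ee Ff}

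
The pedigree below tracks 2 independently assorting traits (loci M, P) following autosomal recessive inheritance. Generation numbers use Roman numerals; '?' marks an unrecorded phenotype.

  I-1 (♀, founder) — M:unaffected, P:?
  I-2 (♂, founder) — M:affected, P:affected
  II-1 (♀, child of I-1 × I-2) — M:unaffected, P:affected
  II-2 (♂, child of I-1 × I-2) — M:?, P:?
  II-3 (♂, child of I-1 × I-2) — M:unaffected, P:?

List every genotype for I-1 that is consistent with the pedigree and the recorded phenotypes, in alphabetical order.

I-1 ∈ {MM Pp, MM pp, Mm Pp, Mm pp}

M/I-1 un ·: MM|Mm
M/I-2 aff ·: mm
M/II-1 un I-1×I-2: Mm
M/II-2 ? I-1×I-2: Mm|mm
M/II-3 un I-1×I-2: Mm
⇒ M over [I-1,I-2,II-1,II-2,II-3]: 3 consistent
P/I-1 ? ·: Pp|pp
P/I-2 aff ·: pp
P/II-1 aff I-1×I-2: pp
P/II-2 ? I-1×I-2: Pp|pp
P/II-3 ? I-1×I-2: Pp|pp
⇒ P over [I-1,I-2,II-1,II-2,II-3]: 5 consistent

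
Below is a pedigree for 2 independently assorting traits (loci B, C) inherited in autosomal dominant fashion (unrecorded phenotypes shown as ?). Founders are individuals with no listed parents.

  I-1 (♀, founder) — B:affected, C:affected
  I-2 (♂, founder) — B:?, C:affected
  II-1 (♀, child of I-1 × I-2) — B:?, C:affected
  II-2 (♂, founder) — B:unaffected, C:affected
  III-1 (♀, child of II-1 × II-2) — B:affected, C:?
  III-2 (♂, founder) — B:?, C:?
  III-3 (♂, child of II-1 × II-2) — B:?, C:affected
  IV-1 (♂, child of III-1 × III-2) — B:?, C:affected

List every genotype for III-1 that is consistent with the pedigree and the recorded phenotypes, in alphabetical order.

B/I-1 aff ·: Bb|BB
B/I-2 ? ·: bb|Bb|BB
B/II-1 ? I-1×I-2: Bb|BB
B/II-2 un ·: bb
B/III-1 aff II-1×II-2: Bb
B/III-2 ? ·: bb|Bb|BB
B/III-3 ? II-1×II-2: bb|Bb
B/IV-1 ? III-1×III-2: bb|Bb|BB
⇒ B over [I-1,I-2,II-1,II-2,III-1,III-2,III-3,IV-1]: 98 consistent
C/I-1 aff ·: Cc|CC
C/I-2 aff ·: Cc|CC
C/II-1 aff I-1×I-2: Cc|CC
C/II-2 aff ·: Cc|CC
C/III-1 ? II-1×II-2: cc|Cc|CC
C/III-2 ? ·: cc|Cc|CC
C/III-3 aff II-1×II-2: Cc|CC
C/IV-1 aff III-1×III-2: Cc|CC
⇒ C over [I-1,I-2,II-1,II-2,III-1,III-2,III-3,IV-1]: 208 consistent

III-1 ∈ {Bb CC, Bb Cc, Bb cc}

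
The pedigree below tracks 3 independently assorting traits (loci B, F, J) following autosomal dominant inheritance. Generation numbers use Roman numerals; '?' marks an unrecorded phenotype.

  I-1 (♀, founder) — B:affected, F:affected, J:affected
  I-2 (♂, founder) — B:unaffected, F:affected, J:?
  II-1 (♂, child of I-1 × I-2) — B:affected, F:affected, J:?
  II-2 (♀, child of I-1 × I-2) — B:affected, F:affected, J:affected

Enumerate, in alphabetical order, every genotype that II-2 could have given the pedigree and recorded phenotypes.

II-2 ∈ {Bb FF JJ, Bb FF Jj, Bb Ff JJ, Bb Ff Jj}

B/I-1 aff ·: Bb|BB
B/I-2 un ·: bb
B/II-1 aff I-1×I-2: Bb
B/II-2 aff I-1×I-2: Bb
⇒ B over [I-1,I-2,II-1,II-2]: 2 consistent
F/I-1 aff ·: Ff|FF
F/I-2 aff ·: Ff|FF
F/II-1 aff I-1×I-2: Ff|FF
F/II-2 aff I-1×I-2: Ff|FF
⇒ F over [I-1,I-2,II-1,II-2]: 13 consistent
J/I-1 aff ·: Jj|JJ
J/I-2 ? ·: jj|Jj|JJ
J/II-1 ? I-1×I-2: jj|Jj|JJ
J/II-2 aff I-1×I-2: Jj|JJ
⇒ J over [I-1,I-2,II-1,II-2]: 18 consistent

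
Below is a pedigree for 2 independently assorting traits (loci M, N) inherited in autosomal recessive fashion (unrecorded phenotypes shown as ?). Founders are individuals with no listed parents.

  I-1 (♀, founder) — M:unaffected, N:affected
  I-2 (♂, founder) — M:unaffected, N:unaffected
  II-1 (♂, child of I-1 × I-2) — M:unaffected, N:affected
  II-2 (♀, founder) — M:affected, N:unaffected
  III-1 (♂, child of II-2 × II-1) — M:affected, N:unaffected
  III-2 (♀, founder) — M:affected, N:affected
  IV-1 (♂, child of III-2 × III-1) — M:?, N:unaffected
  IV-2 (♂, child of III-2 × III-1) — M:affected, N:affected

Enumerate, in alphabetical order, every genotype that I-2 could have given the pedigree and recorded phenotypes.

M/I-1 un ·: MM|Mm
M/I-2 un ·: MM|Mm
M/II-1 un I-1×I-2: Mm
M/II-2 aff ·: mm
M/III-1 aff II-2×II-1: mm
M/III-2 aff ·: mm
M/IV-1 ? III-2×III-1: mm
M/IV-2 aff III-2×III-1: mm
⇒ M over [I-1,I-2,II-1,II-2,III-1,III-2,IV-1,IV-2]: 3 consistent
N/I-1 aff ·: nn
N/I-2 un ·: Nn
N/II-1 aff I-1×I-2: nn
N/II-2 un ·: NN|Nn
N/III-1 un II-2×II-1: Nn
N/III-2 aff ·: nn
N/IV-1 un III-2×III-1: Nn
N/IV-2 aff III-2×III-1: nn
⇒ N over [I-1,I-2,II-1,II-2,III-1,III-2,IV-1,IV-2]: 2 consistent

I-2 ∈ {MM Nn, Mm Nn}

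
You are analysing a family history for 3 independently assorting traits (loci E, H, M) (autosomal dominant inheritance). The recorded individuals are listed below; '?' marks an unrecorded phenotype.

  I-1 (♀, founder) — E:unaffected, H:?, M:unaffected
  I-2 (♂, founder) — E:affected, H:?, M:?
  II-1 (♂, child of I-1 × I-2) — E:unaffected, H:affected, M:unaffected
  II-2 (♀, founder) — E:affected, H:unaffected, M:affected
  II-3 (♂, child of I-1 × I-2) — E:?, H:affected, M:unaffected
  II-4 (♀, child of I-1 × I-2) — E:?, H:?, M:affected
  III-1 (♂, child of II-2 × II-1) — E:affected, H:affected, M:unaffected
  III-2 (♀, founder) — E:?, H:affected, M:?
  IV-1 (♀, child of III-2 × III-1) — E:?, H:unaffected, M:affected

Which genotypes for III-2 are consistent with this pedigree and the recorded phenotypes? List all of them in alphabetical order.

E/I-1 un ·: ee
E/I-2 aff ·: Ee
E/II-1 un I-1×I-2: ee
E/II-2 aff ·: Ee|EE
E/II-3 ? I-1×I-2: ee|Ee
E/II-4 ? I-1×I-2: ee|Ee
E/III-1 aff II-2×II-1: Ee
E/III-2 ? ·: ee|Ee|EE
E/IV-1 ? III-2×III-1: ee|Ee|EE
⇒ E over [I-1,I-2,II-1,II-2,II-3,II-4,III-1,III-2,IV-1]: 56 consistent
H/I-1 ? ·: hh|Hh|HH
H/I-2 ? ·: hh|Hh|HH
H/II-1 aff I-1×I-2: Hh|HH
H/II-2 un ·: hh
H/II-3 aff I-1×I-2: Hh|HH
H/II-4 ? I-1×I-2: hh|Hh|HH
H/III-1 aff II-2×II-1: Hh
H/III-2 aff ·: Hh
H/IV-1 un III-2×III-1: hh
⇒ H over [I-1,I-2,II-1,II-2,II-3,II-4,III-1,III-2,IV-1]: 35 consistent
M/I-1 un ·: mm
M/I-2 ? ·: Mm
M/II-1 un I-1×I-2: mm
M/II-2 aff ·: Mm
M/II-3 un I-1×I-2: mm
M/II-4 aff I-1×I-2: Mm
M/III-1 un II-2×II-1: mm
M/III-2 ? ·: Mm|MM
M/IV-1 aff III-2×III-1: Mm
⇒ M over [I-1,I-2,II-1,II-2,II-3,II-4,III-1,III-2,IV-1]: 2 consistent

III-2 ∈ {EE Hh MM, EE Hh Mm, Ee Hh MM, Ee Hh Mm, ee Hh MM, ee Hh Mm}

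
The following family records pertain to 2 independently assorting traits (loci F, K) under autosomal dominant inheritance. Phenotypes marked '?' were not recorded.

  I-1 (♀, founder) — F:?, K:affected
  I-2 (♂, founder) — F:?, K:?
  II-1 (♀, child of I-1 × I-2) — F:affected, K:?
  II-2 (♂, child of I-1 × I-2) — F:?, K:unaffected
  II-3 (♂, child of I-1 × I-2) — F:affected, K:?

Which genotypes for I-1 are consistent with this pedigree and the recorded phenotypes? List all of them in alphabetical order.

F/I-1 ? ·: ff|Ff|FF
F/I-2 ? ·: ff|Ff|FF
F/II-1 aff I-1×I-2: Ff|FF
F/II-2 ? I-1×I-2: ff|Ff|FF
F/II-3 aff I-1×I-2: Ff|FF
⇒ F over [I-1,I-2,II-1,II-2,II-3]: 35 consistent
K/I-1 aff ·: Kk
K/I-2 ? ·: kk|Kk
K/II-1 ? I-1×I-2: kk|Kk|KK
K/II-2 un I-1×I-2: kk
K/II-3 ? I-1×I-2: kk|Kk|KK
⇒ K over [I-1,I-2,II-1,II-2,II-3]: 13 consistent

I-1 ∈ {FF Kk, Ff Kk, ff Kk}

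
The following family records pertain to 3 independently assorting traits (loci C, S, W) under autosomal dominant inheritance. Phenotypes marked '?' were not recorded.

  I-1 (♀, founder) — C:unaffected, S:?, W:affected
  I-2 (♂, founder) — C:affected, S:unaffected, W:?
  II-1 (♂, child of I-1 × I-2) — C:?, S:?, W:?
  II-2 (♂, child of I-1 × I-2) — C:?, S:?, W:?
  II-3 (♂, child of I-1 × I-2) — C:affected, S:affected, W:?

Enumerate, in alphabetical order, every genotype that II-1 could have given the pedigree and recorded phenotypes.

II-1 ∈ {Cc Ss WW, Cc Ss Ww, Cc Ss ww, Cc ss WW, Cc ss Ww, Cc ss ww, cc Ss WW, cc Ss Ww, cc Ss ww, cc ss WW, cc ss Ww, cc ss ww}

C/I-1 un ·: cc
C/I-2 aff ·: Cc|CC
C/II-1 ? I-1×I-2: cc|Cc
C/II-2 ? I-1×I-2: cc|Cc
C/II-3 aff I-1×I-2: Cc
⇒ C over [I-1,I-2,II-1,II-2,II-3]: 5 consistent
S/I-1 ? ·: Ss|SS
S/I-2 un ·: ss
S/II-1 ? I-1×I-2: ss|Ss
S/II-2 ? I-1×I-2: ss|Ss
S/II-3 aff I-1×I-2: Ss
⇒ S over [I-1,I-2,II-1,II-2,II-3]: 5 consistent
W/I-1 aff ·: Ww|WW
W/I-2 ? ·: ww|Ww|WW
W/II-1 ? I-1×I-2: ww|Ww|WW
W/II-2 ? I-1×I-2: ww|Ww|WW
W/II-3 ? I-1×I-2: ww|Ww|WW
⇒ W over [I-1,I-2,II-1,II-2,II-3]: 53 consistent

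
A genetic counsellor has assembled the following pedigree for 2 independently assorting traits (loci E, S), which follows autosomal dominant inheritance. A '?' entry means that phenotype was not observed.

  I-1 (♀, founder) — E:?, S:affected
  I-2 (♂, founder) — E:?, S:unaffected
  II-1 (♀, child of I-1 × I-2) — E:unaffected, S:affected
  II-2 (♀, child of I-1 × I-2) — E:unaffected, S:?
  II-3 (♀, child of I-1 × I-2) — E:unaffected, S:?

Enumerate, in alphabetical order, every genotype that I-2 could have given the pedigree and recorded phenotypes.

I-2 ∈ {Ee ss, ee ss}

E/I-1 ? ·: ee|Ee
E/I-2 ? ·: ee|Ee
E/II-1 un I-1×I-2: ee
E/II-2 un I-1×I-2: ee
E/II-3 un I-1×I-2: ee
⇒ E over [I-1,I-2,II-1,II-2,II-3]: 4 consistent
S/I-1 aff ·: Ss|SS
S/I-2 un ·: ss
S/II-1 aff I-1×I-2: Ss
S/II-2 ? I-1×I-2: ss|Ss
S/II-3 ? I-1×I-2: ss|Ss
⇒ S over [I-1,I-2,II-1,II-2,II-3]: 5 consistent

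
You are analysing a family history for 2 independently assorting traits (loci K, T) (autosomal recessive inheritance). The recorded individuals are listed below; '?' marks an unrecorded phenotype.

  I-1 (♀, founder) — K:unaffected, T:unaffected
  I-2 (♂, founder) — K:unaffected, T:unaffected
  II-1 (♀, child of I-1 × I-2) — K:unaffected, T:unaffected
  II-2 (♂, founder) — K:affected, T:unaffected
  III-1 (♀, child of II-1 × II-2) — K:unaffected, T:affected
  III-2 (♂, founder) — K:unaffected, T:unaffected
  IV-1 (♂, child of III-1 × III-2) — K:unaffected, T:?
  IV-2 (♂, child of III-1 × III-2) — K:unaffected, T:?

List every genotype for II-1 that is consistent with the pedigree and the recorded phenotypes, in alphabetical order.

II-1 ∈ {KK Tt, Kk Tt}

K/I-1 un ·: KK|Kk
K/I-2 un ·: KK|Kk
K/II-1 un I-1×I-2: KK|Kk
K/II-2 aff ·: kk
K/III-1 un II-1×II-2: Kk
K/III-2 un ·: KK|Kk
K/IV-1 un III-1×III-2: KK|Kk
K/IV-2 un III-1×III-2: KK|Kk
⇒ K over [I-1,I-2,II-1,II-2,III-1,III-2,IV-1,IV-2]: 56 consistent
T/I-1 un ·: TT|Tt
T/I-2 un ·: TT|Tt
T/II-1 un I-1×I-2: Tt
T/II-2 un ·: Tt
T/III-1 aff II-1×II-2: tt
T/III-2 un ·: TT|Tt
T/IV-1 ? III-1×III-2: Tt|tt
T/IV-2 ? III-1×III-2: Tt|tt
⇒ T over [I-1,I-2,II-1,II-2,III-1,III-2,IV-1,IV-2]: 15 consistent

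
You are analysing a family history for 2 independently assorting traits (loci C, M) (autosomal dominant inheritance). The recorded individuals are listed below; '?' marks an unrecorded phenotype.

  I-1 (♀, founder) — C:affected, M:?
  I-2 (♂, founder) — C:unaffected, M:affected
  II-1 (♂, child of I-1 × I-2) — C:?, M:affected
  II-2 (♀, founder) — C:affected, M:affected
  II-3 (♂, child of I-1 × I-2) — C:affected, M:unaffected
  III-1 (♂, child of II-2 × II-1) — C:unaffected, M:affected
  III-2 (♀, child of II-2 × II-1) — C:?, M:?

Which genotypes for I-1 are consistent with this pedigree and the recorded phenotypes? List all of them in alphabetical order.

I-1 ∈ {CC Mm, CC mm, Cc Mm, Cc mm}

C/I-1 aff ·: Cc|CC
C/I-2 un ·: cc
C/II-1 ? I-1×I-2: cc|Cc
C/II-2 aff ·: Cc
C/II-3 aff I-1×I-2: Cc
C/III-1 un II-2×II-1: cc
C/III-2 ? II-2×II-1: cc|Cc|CC
⇒ C over [I-1,I-2,II-1,II-2,II-3,III-1,III-2]: 8 consistent
M/I-1 ? ·: mm|Mm
M/I-2 aff ·: Mm
M/II-1 aff I-1×I-2: Mm|MM
M/II-2 aff ·: Mm|MM
M/II-3 un I-1×I-2: mm
M/III-1 aff II-2×II-1: Mm|MM
M/III-2 ? II-2×II-1: mm|Mm|MM
⇒ M over [I-1,I-2,II-1,II-2,II-3,III-1,III-2]: 25 consistent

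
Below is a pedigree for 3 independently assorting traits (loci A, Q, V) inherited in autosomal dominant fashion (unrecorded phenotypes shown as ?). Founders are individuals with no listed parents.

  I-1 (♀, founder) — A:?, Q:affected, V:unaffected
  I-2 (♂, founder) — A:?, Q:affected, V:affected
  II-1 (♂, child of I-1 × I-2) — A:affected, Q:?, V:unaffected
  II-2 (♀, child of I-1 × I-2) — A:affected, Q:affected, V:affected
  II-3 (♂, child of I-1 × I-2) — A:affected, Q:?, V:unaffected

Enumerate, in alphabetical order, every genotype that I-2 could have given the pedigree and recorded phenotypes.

I-2 ∈ {AA QQ Vv, AA Qq Vv, Aa QQ Vv, Aa Qq Vv, aa QQ Vv, aa Qq Vv}

A/I-1 ? ·: aa|Aa|AA
A/I-2 ? ·: aa|Aa|AA
A/II-1 aff I-1×I-2: Aa|AA
A/II-2 aff I-1×I-2: Aa|AA
A/II-3 aff I-1×I-2: Aa|AA
⇒ A over [I-1,I-2,II-1,II-2,II-3]: 29 consistent
Q/I-1 aff ·: Qq|QQ
Q/I-2 aff ·: Qq|QQ
Q/II-1 ? I-1×I-2: qq|Qq|QQ
Q/II-2 aff I-1×I-2: Qq|QQ
Q/II-3 ? I-1×I-2: qq|Qq|QQ
⇒ Q over [I-1,I-2,II-1,II-2,II-3]: 35 consistent
V/I-1 un ·: vv
V/I-2 aff ·: Vv
V/II-1 un I-1×I-2: vv
V/II-2 aff I-1×I-2: Vv
V/II-3 un I-1×I-2: vv
⇒ V over [I-1,I-2,II-1,II-2,II-3]: 1 consistent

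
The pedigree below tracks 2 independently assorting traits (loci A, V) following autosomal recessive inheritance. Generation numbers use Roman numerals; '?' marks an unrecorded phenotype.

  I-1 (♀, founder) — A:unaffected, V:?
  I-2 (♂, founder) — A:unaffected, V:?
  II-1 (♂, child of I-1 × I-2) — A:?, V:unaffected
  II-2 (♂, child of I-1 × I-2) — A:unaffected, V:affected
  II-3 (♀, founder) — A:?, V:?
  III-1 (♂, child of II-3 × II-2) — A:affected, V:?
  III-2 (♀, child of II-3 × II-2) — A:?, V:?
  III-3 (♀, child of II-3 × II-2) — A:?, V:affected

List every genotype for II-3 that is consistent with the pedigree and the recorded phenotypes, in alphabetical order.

A/I-1 un ·: AA|Aa
A/I-2 un ·: AA|Aa
A/II-1 ? I-1×I-2: AA|Aa|aa
A/II-2 un I-1×I-2: Aa
A/II-3 ? ·: Aa|aa
A/III-1 aff II-3×II-2: aa
A/III-2 ? II-3×II-2: AA|Aa|aa
A/III-3 ? II-3×II-2: AA|Aa|aa
⇒ A over [I-1,I-2,II-1,II-2,II-3,III-1,III-2,III-3]: 91 consistent
V/I-1 ? ·: Vv|vv
V/I-2 ? ·: Vv|vv
V/II-1 un I-1×I-2: VV|Vv
V/II-2 aff I-1×I-2: vv
V/II-3 ? ·: Vv|vv
V/III-1 ? II-3×II-2: Vv|vv
V/III-2 ? II-3×II-2: Vv|vv
V/III-3 aff II-3×II-2: vv
⇒ V over [I-1,I-2,II-1,II-2,II-3,III-1,III-2,III-3]: 20 consistent

II-3 ∈ {Aa Vv, Aa vv, aa Vv, aa vv}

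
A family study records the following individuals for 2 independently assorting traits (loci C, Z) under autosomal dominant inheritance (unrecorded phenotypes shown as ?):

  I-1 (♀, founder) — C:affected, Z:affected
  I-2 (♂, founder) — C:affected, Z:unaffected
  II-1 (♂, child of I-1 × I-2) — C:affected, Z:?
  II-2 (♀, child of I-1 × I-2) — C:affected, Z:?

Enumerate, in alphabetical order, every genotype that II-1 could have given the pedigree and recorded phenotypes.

C/I-1 aff ·: Cc|CC
C/I-2 aff ·: Cc|CC
C/II-1 aff I-1×I-2: Cc|CC
C/II-2 aff I-1×I-2: Cc|CC
⇒ C over [I-1,I-2,II-1,II-2]: 13 consistent
Z/I-1 aff ·: Zz|ZZ
Z/I-2 un ·: zz
Z/II-1 ? I-1×I-2: zz|Zz
Z/II-2 ? I-1×I-2: zz|Zz
⇒ Z over [I-1,I-2,II-1,II-2]: 5 consistent

II-1 ∈ {CC Zz, CC zz, Cc Zz, Cc zz}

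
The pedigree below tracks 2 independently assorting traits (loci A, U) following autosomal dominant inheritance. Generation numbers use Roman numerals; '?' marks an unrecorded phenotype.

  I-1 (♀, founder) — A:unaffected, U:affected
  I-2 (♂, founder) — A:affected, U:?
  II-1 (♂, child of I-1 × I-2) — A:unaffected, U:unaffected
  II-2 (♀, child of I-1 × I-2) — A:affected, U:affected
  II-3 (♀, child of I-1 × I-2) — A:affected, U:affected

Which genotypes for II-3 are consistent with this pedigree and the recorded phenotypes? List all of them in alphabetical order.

A/I-1 un ·: aa
A/I-2 aff ·: Aa
A/II-1 un I-1×I-2: aa
A/II-2 aff I-1×I-2: Aa
A/II-3 aff I-1×I-2: Aa
⇒ A over [I-1,I-2,II-1,II-2,II-3]: 1 consistent
U/I-1 aff ·: Uu
U/I-2 ? ·: uu|Uu
U/II-1 un I-1×I-2: uu
U/II-2 aff I-1×I-2: Uu|UU
U/II-3 aff I-1×I-2: Uu|UU
⇒ U over [I-1,I-2,II-1,II-2,II-3]: 5 consistent

II-3 ∈ {Aa UU, Aa Uu}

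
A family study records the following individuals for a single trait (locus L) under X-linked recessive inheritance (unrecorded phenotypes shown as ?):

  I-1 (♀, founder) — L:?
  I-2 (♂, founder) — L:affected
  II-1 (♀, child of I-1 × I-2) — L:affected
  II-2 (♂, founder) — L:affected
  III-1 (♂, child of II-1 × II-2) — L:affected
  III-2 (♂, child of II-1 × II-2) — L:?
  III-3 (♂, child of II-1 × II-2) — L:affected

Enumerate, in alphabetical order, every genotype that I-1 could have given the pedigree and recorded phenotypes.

I-1 ∈ {X^LX^l, X^lX^l}

L/I-1 ? ·: X^LX^l|X^lX^l
L/I-2 aff ·: X^lY
L/II-1 aff I-1×I-2: X^lX^l
L/II-2 aff ·: X^lY
L/III-1 aff II-1×II-2: X^lY
L/III-2 ? II-1×II-2: X^lY
L/III-3 aff II-1×II-2: X^lY
⇒ L over [I-1,I-2,II-1,II-2,III-1,III-2,III-3]: 2 consistent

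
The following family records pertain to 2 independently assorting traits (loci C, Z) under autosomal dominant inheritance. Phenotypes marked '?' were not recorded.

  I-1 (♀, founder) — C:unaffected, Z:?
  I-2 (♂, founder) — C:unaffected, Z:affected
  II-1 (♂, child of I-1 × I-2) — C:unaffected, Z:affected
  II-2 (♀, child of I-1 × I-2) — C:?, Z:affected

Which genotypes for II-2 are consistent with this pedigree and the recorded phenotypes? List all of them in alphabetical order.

C/I-1 un ·: cc
C/I-2 un ·: cc
C/II-1 un I-1×I-2: cc
C/II-2 ? I-1×I-2: cc
⇒ C over [I-1,I-2,II-1,II-2]: 1 consistent
Z/I-1 ? ·: zz|Zz|ZZ
Z/I-2 aff ·: Zz|ZZ
Z/II-1 aff I-1×I-2: Zz|ZZ
Z/II-2 aff I-1×I-2: Zz|ZZ
⇒ Z over [I-1,I-2,II-1,II-2]: 15 consistent

II-2 ∈ {cc ZZ, cc Zz}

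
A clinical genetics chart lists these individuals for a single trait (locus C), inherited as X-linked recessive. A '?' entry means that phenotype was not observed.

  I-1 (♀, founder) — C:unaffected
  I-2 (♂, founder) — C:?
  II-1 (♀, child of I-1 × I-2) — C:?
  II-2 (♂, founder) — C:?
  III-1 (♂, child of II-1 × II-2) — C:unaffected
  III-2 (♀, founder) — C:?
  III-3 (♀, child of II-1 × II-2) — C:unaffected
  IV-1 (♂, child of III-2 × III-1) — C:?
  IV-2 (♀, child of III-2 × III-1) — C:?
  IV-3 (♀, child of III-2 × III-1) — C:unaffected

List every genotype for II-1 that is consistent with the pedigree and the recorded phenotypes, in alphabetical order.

II-1 ∈ {X^CX^C, X^CX^c}

C/I-1 un ·: X^CX^C|X^CX^c
C/I-2 ? ·: X^CY|X^cY
C/II-1 ? I-1×I-2: X^CX^C|X^CX^c
C/II-2 ? ·: X^CY|X^cY
C/III-1 un II-1×II-2: X^CY
C/III-2 ? ·: X^CX^C|X^CX^c|X^cX^c
C/III-3 un II-1×II-2: X^CX^C|X^CX^c
C/IV-1 ? III-2×III-1: X^CY|X^cY
C/IV-2 ? III-2×III-1: X^CX^C|X^CX^c
C/IV-3 un III-2×III-1: X^CX^C|X^CX^c
⇒ C over [I-1,I-2,II-1,II-2,III-1,III-2,III-3,IV-1,IV-2,IV-3]: 130 consistent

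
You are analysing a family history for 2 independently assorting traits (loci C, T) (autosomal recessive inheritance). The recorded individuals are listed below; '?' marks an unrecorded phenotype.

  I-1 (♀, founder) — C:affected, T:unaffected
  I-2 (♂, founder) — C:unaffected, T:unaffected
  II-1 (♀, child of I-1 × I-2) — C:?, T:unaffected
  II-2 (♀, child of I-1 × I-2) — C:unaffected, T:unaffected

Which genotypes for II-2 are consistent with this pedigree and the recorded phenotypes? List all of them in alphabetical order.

II-2 ∈ {Cc TT, Cc Tt}

C/I-1 aff ·: cc
C/I-2 un ·: CC|Cc
C/II-1 ? I-1×I-2: Cc|cc
C/II-2 un I-1×I-2: Cc
⇒ C over [I-1,I-2,II-1,II-2]: 3 consistent
T/I-1 un ·: TT|Tt
T/I-2 un ·: TT|Tt
T/II-1 un I-1×I-2: TT|Tt
T/II-2 un I-1×I-2: TT|Tt
⇒ T over [I-1,I-2,II-1,II-2]: 13 consistent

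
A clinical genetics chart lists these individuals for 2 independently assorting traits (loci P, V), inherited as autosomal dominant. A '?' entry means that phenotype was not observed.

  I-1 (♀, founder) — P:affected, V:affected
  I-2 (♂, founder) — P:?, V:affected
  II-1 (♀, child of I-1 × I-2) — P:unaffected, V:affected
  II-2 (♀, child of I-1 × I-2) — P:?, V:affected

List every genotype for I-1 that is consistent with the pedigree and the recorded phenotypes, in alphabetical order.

I-1 ∈ {Pp VV, Pp Vv}

P/I-1 aff ·: Pp
P/I-2 ? ·: pp|Pp
P/II-1 un I-1×I-2: pp
P/II-2 ? I-1×I-2: pp|Pp|PP
⇒ P over [I-1,I-2,II-1,II-2]: 5 consistent
V/I-1 aff ·: Vv|VV
V/I-2 aff ·: Vv|VV
V/II-1 aff I-1×I-2: Vv|VV
V/II-2 aff I-1×I-2: Vv|VV
⇒ V over [I-1,I-2,II-1,II-2]: 13 consistent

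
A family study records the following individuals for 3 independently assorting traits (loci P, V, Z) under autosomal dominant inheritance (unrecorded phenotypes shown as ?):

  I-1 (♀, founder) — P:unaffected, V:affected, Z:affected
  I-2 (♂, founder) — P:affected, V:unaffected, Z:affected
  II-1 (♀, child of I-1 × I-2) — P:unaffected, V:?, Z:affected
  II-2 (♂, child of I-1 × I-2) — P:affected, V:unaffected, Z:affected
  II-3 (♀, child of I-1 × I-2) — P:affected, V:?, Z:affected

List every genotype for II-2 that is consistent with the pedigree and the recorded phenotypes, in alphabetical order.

II-2 ∈ {Pp vv ZZ, Pp vv Zz}

P/I-1 un ·: pp
P/I-2 aff ·: Pp
P/II-1 un I-1×I-2: pp
P/II-2 aff I-1×I-2: Pp
P/II-3 aff I-1×I-2: Pp
⇒ P over [I-1,I-2,II-1,II-2,II-3]: 1 consistent
V/I-1 aff ·: Vv
V/I-2 un ·: vv
V/II-1 ? I-1×I-2: vv|Vv
V/II-2 un I-1×I-2: vv
V/II-3 ? I-1×I-2: vv|Vv
⇒ V over [I-1,I-2,II-1,II-2,II-3]: 4 consistent
Z/I-1 aff ·: Zz|ZZ
Z/I-2 aff ·: Zz|ZZ
Z/II-1 aff I-1×I-2: Zz|ZZ
Z/II-2 aff I-1×I-2: Zz|ZZ
Z/II-3 aff I-1×I-2: Zz|ZZ
⇒ Z over [I-1,I-2,II-1,II-2,II-3]: 25 consistent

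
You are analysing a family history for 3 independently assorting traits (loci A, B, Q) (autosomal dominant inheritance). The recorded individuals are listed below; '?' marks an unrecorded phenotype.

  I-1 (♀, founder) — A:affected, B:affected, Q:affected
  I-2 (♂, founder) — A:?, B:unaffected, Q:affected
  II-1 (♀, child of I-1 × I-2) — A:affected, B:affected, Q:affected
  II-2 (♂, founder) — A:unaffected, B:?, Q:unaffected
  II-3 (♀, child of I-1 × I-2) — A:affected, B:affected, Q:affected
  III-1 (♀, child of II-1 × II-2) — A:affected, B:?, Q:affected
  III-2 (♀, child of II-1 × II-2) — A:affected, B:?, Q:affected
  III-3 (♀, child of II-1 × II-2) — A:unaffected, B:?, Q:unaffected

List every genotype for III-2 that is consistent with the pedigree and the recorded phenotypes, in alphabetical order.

A/I-1 aff ·: Aa|AA
A/I-2 ? ·: aa|Aa|AA
A/II-1 aff I-1×I-2: Aa
A/II-2 un ·: aa
A/II-3 aff I-1×I-2: Aa|AA
A/III-1 aff II-1×II-2: Aa
A/III-2 aff II-1×II-2: Aa
A/III-3 un II-1×II-2: aa
⇒ A over [I-1,I-2,II-1,II-2,II-3,III-1,III-2,III-3]: 8 consistent
B/I-1 aff ·: Bb|BB
B/I-2 un ·: bb
B/II-1 aff I-1×I-2: Bb
B/II-2 ? ·: bb|Bb|BB
B/II-3 aff I-1×I-2: Bb
B/III-1 ? II-1×II-2: bb|Bb|BB
B/III-2 ? II-1×II-2: bb|Bb|BB
B/III-3 ? II-1×II-2: bb|Bb|BB
⇒ B over [I-1,I-2,II-1,II-2,II-3,III-1,III-2,III-3]: 86 consistent
Q/I-1 aff ·: Qq|QQ
Q/I-2 aff ·: Qq|QQ
Q/II-1 aff I-1×I-2: Qq
Q/II-2 un ·: qq
Q/II-3 aff I-1×I-2: Qq|QQ
Q/III-1 aff II-1×II-2: Qq
Q/III-2 aff II-1×II-2: Qq
Q/III-3 un II-1×II-2: qq
⇒ Q over [I-1,I-2,II-1,II-2,II-3,III-1,III-2,III-3]: 6 consistent

III-2 ∈ {Aa BB Qq, Aa Bb Qq, Aa bb Qq}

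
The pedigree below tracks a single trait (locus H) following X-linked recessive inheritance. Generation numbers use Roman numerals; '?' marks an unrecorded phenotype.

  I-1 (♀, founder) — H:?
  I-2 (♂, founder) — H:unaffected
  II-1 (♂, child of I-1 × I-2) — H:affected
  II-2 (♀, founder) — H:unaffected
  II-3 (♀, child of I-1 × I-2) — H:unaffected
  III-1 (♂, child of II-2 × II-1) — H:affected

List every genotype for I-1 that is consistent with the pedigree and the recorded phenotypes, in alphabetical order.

H/I-1 ? ·: X^HX^h|X^hX^h
H/I-2 un ·: X^HY
H/II-1 aff I-1×I-2: X^hY
H/II-2 un ·: X^HX^h
H/II-3 un I-1×I-2: X^HX^H|X^HX^h
H/III-1 aff II-2×II-1: X^hY
⇒ H over [I-1,I-2,II-1,II-2,II-3,III-1]: 3 consistent

I-1 ∈ {X^HX^h, X^hX^h}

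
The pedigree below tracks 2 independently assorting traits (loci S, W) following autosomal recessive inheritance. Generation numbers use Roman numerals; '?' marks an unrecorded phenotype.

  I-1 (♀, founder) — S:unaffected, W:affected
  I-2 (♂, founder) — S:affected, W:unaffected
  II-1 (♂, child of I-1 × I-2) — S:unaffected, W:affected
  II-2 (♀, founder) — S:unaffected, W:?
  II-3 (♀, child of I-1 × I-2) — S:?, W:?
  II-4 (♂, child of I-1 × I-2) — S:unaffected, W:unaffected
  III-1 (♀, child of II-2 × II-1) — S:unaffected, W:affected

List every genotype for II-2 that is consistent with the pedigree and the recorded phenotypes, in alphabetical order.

II-2 ∈ {SS Ww, SS ww, Ss Ww, Ss ww}

S/I-1 un ·: SS|Ss
S/I-2 aff ·: ss
S/II-1 un I-1×I-2: Ss
S/II-2 un ·: SS|Ss
S/II-3 ? I-1×I-2: Ss|ss
S/II-4 un I-1×I-2: Ss
S/III-1 un II-2×II-1: SS|Ss
⇒ S over [I-1,I-2,II-1,II-2,II-3,II-4,III-1]: 12 consistent
W/I-1 aff ·: ww
W/I-2 un ·: Ww
W/II-1 aff I-1×I-2: ww
W/II-2 ? ·: Ww|ww
W/II-3 ? I-1×I-2: Ww|ww
W/II-4 un I-1×I-2: Ww
W/III-1 aff II-2×II-1: ww
⇒ W over [I-1,I-2,II-1,II-2,II-3,II-4,III-1]: 4 consistent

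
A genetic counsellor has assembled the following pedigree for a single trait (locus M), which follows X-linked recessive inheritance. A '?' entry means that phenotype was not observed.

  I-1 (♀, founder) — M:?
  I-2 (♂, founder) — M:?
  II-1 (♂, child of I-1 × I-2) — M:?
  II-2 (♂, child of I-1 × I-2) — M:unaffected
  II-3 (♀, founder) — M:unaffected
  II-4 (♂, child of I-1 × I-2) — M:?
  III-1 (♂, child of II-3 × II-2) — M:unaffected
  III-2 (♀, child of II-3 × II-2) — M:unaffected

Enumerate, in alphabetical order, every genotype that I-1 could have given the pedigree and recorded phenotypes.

I-1 ∈ {X^MX^M, X^MX^m}

M/I-1 ? ·: X^MX^M|X^MX^m
M/I-2 ? ·: X^MY|X^mY
M/II-1 ? I-1×I-2: X^MY|X^mY
M/II-2 un I-1×I-2: X^MY
M/II-3 un ·: X^MX^M|X^MX^m
M/II-4 ? I-1×I-2: X^MY|X^mY
M/III-1 un II-3×II-2: X^MY
M/III-2 un II-3×II-2: X^MX^M|X^MX^m
⇒ M over [I-1,I-2,II-1,II-2,II-3,II-4,III-1,III-2]: 30 consistent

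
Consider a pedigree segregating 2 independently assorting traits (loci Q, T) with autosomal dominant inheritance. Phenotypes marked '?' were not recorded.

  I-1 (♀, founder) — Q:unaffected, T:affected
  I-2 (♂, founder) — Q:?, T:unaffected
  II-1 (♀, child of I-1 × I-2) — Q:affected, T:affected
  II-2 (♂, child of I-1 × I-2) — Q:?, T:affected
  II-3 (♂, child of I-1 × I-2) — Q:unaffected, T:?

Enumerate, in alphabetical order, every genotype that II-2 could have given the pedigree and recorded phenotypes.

Q/I-1 un ·: qq
Q/I-2 ? ·: Qq
Q/II-1 aff I-1×I-2: Qq
Q/II-2 ? I-1×I-2: qq|Qq
Q/II-3 un I-1×I-2: qq
⇒ Q over [I-1,I-2,II-1,II-2,II-3]: 2 consistent
T/I-1 aff ·: Tt|TT
T/I-2 un ·: tt
T/II-1 aff I-1×I-2: Tt
T/II-2 aff I-1×I-2: Tt
T/II-3 ? I-1×I-2: tt|Tt
⇒ T over [I-1,I-2,II-1,II-2,II-3]: 3 consistent

II-2 ∈ {Qq Tt, qq Tt}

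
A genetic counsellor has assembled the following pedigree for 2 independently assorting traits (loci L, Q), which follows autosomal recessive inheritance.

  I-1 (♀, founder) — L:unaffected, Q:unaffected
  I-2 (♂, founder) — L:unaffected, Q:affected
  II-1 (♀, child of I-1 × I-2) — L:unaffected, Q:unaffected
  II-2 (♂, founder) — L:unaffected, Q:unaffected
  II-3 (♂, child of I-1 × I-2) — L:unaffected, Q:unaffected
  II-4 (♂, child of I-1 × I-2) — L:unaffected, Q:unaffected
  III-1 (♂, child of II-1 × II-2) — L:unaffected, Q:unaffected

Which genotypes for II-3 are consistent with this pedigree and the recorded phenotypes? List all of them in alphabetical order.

L/I-1 un ·: LL|Ll
L/I-2 un ·: LL|Ll
L/II-1 un I-1×I-2: LL|Ll
L/II-2 un ·: LL|Ll
L/II-3 un I-1×I-2: LL|Ll
L/II-4 un I-1×I-2: LL|Ll
L/III-1 un II-1×II-2: LL|Ll
⇒ L over [I-1,I-2,II-1,II-2,II-3,II-4,III-1]: 87 consistent
Q/I-1 un ·: QQ|Qq
Q/I-2 aff ·: qq
Q/II-1 un I-1×I-2: Qq
Q/II-2 un ·: QQ|Qq
Q/II-3 un I-1×I-2: Qq
Q/II-4 un I-1×I-2: Qq
Q/III-1 un II-1×II-2: QQ|Qq
⇒ Q over [I-1,I-2,II-1,II-2,II-3,II-4,III-1]: 8 consistent

II-3 ∈ {LL Qq, Ll Qq}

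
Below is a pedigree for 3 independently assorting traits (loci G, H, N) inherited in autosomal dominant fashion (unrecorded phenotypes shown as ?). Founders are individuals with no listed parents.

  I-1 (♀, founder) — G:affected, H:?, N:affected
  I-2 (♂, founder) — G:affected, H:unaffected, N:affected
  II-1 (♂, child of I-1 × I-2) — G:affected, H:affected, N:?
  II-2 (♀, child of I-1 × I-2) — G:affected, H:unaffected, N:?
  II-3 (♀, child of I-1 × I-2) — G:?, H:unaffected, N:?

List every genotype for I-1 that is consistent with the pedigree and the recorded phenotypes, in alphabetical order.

I-1 ∈ {GG Hh NN, GG Hh Nn, Gg Hh NN, Gg Hh Nn}

G/I-1 aff ·: Gg|GG
G/I-2 aff ·: Gg|GG
G/II-1 aff I-1×I-2: Gg|GG
G/II-2 aff I-1×I-2: Gg|GG
G/II-3 ? I-1×I-2: gg|Gg|GG
⇒ G over [I-1,I-2,II-1,II-2,II-3]: 29 consistent
H/I-1 ? ·: Hh
H/I-2 un ·: hh
H/II-1 aff I-1×I-2: Hh
H/II-2 un I-1×I-2: hh
H/II-3 un I-1×I-2: hh
⇒ H over [I-1,I-2,II-1,II-2,II-3]: 1 consistent
N/I-1 aff ·: Nn|NN
N/I-2 aff ·: Nn|NN
N/II-1 ? I-1×I-2: nn|Nn|NN
N/II-2 ? I-1×I-2: nn|Nn|NN
N/II-3 ? I-1×I-2: nn|Nn|NN
⇒ N over [I-1,I-2,II-1,II-2,II-3]: 44 consistent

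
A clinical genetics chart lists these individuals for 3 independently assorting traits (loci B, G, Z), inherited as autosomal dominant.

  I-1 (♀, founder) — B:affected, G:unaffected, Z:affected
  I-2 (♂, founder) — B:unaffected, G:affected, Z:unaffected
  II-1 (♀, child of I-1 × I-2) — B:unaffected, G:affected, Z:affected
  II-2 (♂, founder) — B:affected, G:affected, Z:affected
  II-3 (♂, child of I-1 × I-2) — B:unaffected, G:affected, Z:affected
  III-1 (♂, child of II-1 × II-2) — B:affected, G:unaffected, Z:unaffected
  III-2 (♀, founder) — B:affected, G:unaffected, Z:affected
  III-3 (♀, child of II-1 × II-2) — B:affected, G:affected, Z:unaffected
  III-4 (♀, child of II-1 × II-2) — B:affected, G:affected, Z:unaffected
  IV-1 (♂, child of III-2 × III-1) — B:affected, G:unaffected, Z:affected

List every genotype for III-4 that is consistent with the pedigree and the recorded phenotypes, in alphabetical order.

B/I-1 aff ·: Bb
B/I-2 un ·: bb
B/II-1 un I-1×I-2: bb
B/II-2 aff ·: Bb|BB
B/II-3 un I-1×I-2: bb
B/III-1 aff II-1×II-2: Bb
B/III-2 aff ·: Bb|BB
B/III-3 aff II-1×II-2: Bb
B/III-4 aff II-1×II-2: Bb
B/IV-1 aff III-2×III-1: Bb|BB
⇒ B over [I-1,I-2,II-1,II-2,II-3,III-1,III-2,III-3,III-4,IV-1]: 8 consistent
G/I-1 un ·: gg
G/I-2 aff ·: Gg|GG
G/II-1 aff I-1×I-2: Gg
G/II-2 aff ·: Gg
G/II-3 aff I-1×I-2: Gg
G/III-1 un II-1×II-2: gg
G/III-2 un ·: gg
G/III-3 aff II-1×II-2: Gg|GG
G/III-4 aff II-1×II-2: Gg|GG
G/IV-1 un III-2×III-1: gg
⇒ G over [I-1,I-2,II-1,II-2,II-3,III-1,III-2,III-3,III-4,IV-1]: 8 consistent
Z/I-1 aff ·: Zz|ZZ
Z/I-2 un ·: zz
Z/II-1 aff I-1×I-2: Zz
Z/II-2 aff ·: Zz
Z/II-3 aff I-1×I-2: Zz
Z/III-1 un II-1×II-2: zz
Z/III-2 aff ·: Zz|ZZ
Z/III-3 un II-1×II-2: zz
Z/III-4 un II-1×II-2: zz
Z/IV-1 aff III-2×III-1: Zz
⇒ Z over [I-1,I-2,II-1,II-2,II-3,III-1,III-2,III-3,III-4,IV-1]: 4 consistent

III-4 ∈ {Bb GG zz, Bb Gg zz}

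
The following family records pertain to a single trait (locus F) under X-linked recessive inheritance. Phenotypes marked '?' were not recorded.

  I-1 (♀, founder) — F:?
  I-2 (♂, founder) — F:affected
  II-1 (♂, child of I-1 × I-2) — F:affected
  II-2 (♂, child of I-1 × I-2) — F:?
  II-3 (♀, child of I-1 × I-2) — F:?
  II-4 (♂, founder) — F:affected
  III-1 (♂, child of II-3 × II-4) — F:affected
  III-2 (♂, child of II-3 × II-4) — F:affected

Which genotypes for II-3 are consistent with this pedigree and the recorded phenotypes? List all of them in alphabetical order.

II-3 ∈ {X^FX^f, X^fX^f}

F/I-1 ? ·: X^FX^f|X^fX^f
F/I-2 aff ·: X^fY
F/II-1 aff I-1×I-2: X^fY
F/II-2 ? I-1×I-2: X^FY|X^fY
F/II-3 ? I-1×I-2: X^FX^f|X^fX^f
F/II-4 aff ·: X^fY
F/III-1 aff II-3×II-4: X^fY
F/III-2 aff II-3×II-4: X^fY
⇒ F over [I-1,I-2,II-1,II-2,II-3,II-4,III-1,III-2]: 5 consistent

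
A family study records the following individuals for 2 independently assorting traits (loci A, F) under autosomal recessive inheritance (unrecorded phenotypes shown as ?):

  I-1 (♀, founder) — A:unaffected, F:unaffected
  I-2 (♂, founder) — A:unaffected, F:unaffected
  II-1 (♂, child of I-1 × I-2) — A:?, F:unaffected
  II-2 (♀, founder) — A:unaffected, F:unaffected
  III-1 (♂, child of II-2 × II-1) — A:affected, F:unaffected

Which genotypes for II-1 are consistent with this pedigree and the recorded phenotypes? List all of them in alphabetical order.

A/I-1 un ·: AA|Aa
A/I-2 un ·: AA|Aa
A/II-1 ? I-1×I-2: Aa|aa
A/II-2 un ·: Aa
A/III-1 aff II-2×II-1: aa
⇒ A over [I-1,I-2,II-1,II-2,III-1]: 4 consistent
F/I-1 un ·: FF|Ff
F/I-2 un ·: FF|Ff
F/II-1 un I-1×I-2: FF|Ff
F/II-2 un ·: FF|Ff
F/III-1 un II-2×II-1: FF|Ff
⇒ F over [I-1,I-2,II-1,II-2,III-1]: 24 consistent

II-1 ∈ {Aa FF, Aa Ff, aa FF, aa Ff}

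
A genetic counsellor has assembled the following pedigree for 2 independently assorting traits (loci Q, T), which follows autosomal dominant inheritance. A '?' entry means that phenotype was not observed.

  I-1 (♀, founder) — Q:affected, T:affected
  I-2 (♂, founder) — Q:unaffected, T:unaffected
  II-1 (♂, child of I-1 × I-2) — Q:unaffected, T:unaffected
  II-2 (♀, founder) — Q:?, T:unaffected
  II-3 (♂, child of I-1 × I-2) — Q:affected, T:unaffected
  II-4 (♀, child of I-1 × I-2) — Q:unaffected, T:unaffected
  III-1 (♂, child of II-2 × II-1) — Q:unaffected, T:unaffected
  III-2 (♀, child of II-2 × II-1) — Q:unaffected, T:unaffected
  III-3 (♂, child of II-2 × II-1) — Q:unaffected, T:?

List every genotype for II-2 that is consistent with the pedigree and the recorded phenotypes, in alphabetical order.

II-2 ∈ {Qq tt, qq tt}

Q/I-1 aff ·: Qq
Q/I-2 un ·: qq
Q/II-1 un I-1×I-2: qq
Q/II-2 ? ·: qq|Qq
Q/II-3 aff I-1×I-2: Qq
Q/II-4 un I-1×I-2: qq
Q/III-1 un II-2×II-1: qq
Q/III-2 un II-2×II-1: qq
Q/III-3 un II-2×II-1: qq
⇒ Q over [I-1,I-2,II-1,II-2,II-3,II-4,III-1,III-2,III-3]: 2 consistent
T/I-1 aff ·: Tt
T/I-2 un ·: tt
T/II-1 un I-1×I-2: tt
T/II-2 un ·: tt
T/II-3 un I-1×I-2: tt
T/II-4 un I-1×I-2: tt
T/III-1 un II-2×II-1: tt
T/III-2 un II-2×II-1: tt
T/III-3 ? II-2×II-1: tt
⇒ T over [I-1,I-2,II-1,II-2,II-3,II-4,III-1,III-2,III-3]: 1 consistent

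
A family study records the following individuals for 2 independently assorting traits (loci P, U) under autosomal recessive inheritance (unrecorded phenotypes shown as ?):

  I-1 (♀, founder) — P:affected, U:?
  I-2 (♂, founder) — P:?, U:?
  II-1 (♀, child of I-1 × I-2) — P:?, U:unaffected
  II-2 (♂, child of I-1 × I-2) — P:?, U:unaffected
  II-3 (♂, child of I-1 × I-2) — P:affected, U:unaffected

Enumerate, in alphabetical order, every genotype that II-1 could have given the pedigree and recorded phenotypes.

P/I-1 aff ·: pp
P/I-2 ? ·: Pp|pp
P/II-1 ? I-1×I-2: Pp|pp
P/II-2 ? I-1×I-2: Pp|pp
P/II-3 aff I-1×I-2: pp
⇒ P over [I-1,I-2,II-1,II-2,II-3]: 5 consistent
U/I-1 ? ·: UU|Uu|uu
U/I-2 ? ·: UU|Uu|uu
U/II-1 un I-1×I-2: UU|Uu
U/II-2 un I-1×I-2: UU|Uu
U/II-3 un I-1×I-2: UU|Uu
⇒ U over [I-1,I-2,II-1,II-2,II-3]: 29 consistent

II-1 ∈ {Pp UU, Pp Uu, pp UU, pp Uu}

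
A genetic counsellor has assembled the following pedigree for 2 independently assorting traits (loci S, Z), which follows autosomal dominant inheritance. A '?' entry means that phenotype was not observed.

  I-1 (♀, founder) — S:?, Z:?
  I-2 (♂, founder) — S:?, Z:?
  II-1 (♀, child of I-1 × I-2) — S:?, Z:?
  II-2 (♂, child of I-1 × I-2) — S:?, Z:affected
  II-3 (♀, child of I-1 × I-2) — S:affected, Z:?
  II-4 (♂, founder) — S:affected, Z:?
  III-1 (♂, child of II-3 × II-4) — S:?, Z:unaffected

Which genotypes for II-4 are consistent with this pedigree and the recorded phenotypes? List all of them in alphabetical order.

II-4 ∈ {SS Zz, SS zz, Ss Zz, Ss zz}

S/I-1 ? ·: ss|Ss|SS
S/I-2 ? ·: ss|Ss|SS
S/II-1 ? I-1×I-2: ss|Ss|SS
S/II-2 ? I-1×I-2: ss|Ss|SS
S/II-3 aff I-1×I-2: Ss|SS
S/II-4 aff ·: Ss|SS
S/III-1 ? II-3×II-4: ss|Ss|SS
⇒ S over [I-1,I-2,II-1,II-2,II-3,II-4,III-1]: 189 consistent
Z/I-1 ? ·: zz|Zz|ZZ
Z/I-2 ? ·: zz|Zz|ZZ
Z/II-1 ? I-1×I-2: zz|Zz|ZZ
Z/II-2 aff I-1×I-2: Zz|ZZ
Z/II-3 ? I-1×I-2: zz|Zz
Z/II-4 ? ·: zz|Zz
Z/III-1 un II-3×II-4: zz
⇒ Z over [I-1,I-2,II-1,II-2,II-3,II-4,III-1]: 60 consistent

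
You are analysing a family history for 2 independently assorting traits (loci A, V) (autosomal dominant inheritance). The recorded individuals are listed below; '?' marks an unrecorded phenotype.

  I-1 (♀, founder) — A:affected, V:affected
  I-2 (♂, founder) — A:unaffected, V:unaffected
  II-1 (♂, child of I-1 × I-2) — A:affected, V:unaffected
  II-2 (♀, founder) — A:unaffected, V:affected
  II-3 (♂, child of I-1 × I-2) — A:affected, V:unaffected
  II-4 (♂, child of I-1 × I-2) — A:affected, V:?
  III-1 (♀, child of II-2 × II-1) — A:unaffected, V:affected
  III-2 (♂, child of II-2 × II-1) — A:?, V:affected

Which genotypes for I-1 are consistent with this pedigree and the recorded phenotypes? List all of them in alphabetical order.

I-1 ∈ {AA Vv, Aa Vv}

A/I-1 aff ·: Aa|AA
A/I-2 un ·: aa
A/II-1 aff I-1×I-2: Aa
A/II-2 un ·: aa
A/II-3 aff I-1×I-2: Aa
A/II-4 aff I-1×I-2: Aa
A/III-1 un II-2×II-1: aa
A/III-2 ? II-2×II-1: aa|Aa
⇒ A over [I-1,I-2,II-1,II-2,II-3,II-4,III-1,III-2]: 4 consistent
V/I-1 aff ·: Vv
V/I-2 un ·: vv
V/II-1 un I-1×I-2: vv
V/II-2 aff ·: Vv|VV
V/II-3 un I-1×I-2: vv
V/II-4 ? I-1×I-2: vv|Vv
V/III-1 aff II-2×II-1: Vv
V/III-2 aff II-2×II-1: Vv
⇒ V over [I-1,I-2,II-1,II-2,II-3,II-4,III-1,III-2]: 4 consistent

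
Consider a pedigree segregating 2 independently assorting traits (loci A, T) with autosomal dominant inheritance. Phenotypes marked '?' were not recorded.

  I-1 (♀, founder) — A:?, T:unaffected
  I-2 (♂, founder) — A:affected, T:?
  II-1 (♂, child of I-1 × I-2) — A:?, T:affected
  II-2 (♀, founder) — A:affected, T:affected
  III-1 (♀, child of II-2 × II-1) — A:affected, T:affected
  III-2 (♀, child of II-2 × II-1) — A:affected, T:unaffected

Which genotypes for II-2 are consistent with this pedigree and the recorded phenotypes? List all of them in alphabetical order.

II-2 ∈ {AA Tt, Aa Tt}

A/I-1 ? ·: aa|Aa|AA
A/I-2 aff ·: Aa|AA
A/II-1 ? I-1×I-2: aa|Aa|AA
A/II-2 aff ·: Aa|AA
A/III-1 aff II-2×II-1: Aa|AA
A/III-2 aff II-2×II-1: Aa|AA
⇒ A over [I-1,I-2,II-1,II-2,III-1,III-2]: 64 consistent
T/I-1 un ·: tt
T/I-2 ? ·: Tt|TT
T/II-1 aff I-1×I-2: Tt
T/II-2 aff ·: Tt
T/III-1 aff II-2×II-1: Tt|TT
T/III-2 un II-2×II-1: tt
⇒ T over [I-1,I-2,II-1,II-2,III-1,III-2]: 4 consistent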